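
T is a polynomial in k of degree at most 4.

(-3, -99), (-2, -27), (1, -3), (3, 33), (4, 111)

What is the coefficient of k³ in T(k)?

3

Write T(k) = ak^4 + bk³ + ck² + dk + e; the 5 given values yield a linear system in the 5 coefficients.
Solving, the leading coefficient vanishes, and T(k) = 3k³ - 4k² - 5k + 3.
The coefficient of k³ is 3.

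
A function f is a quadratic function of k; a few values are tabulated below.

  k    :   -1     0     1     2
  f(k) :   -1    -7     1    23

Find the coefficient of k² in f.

7

First differences: -6, 8, 22. Second differences: 14, 14.
Level-2 differences are constant, so f has degree 2.
Fitting a degree-2 polynomial gives f(k) = 7k² + k - 7.
The coefficient of k² is 7.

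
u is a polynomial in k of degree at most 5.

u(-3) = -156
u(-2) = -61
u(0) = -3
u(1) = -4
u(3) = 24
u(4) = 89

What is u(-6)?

Write u(k) = ak^5 + bk^4 + ck³ + dk² + ek + p; the 6 given values yield a linear system in the 6 coefficients.
Solving, the top 2 coefficients vanish, and u(k) = 3k³ - 7k² + 3k - 3.
Then u(-6) = -921.

-921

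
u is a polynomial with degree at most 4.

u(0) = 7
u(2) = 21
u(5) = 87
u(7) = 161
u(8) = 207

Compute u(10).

Write u(x) = ax^4 + bx³ + cx² + dx + e; the 5 given values yield a linear system in the 5 coefficients.
Solving, the top 2 coefficients vanish, and u(x) = 3x² + x + 7.
Then u(10) = 317.

317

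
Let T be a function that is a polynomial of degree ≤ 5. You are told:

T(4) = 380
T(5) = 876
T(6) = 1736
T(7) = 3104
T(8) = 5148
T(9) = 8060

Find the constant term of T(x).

Write T(x) = ax^5 + bx^4 + cx³ + dx² + ex + p; the 6 given values yield a linear system in the 6 coefficients.
Solving, the leading coefficient vanishes, and T(x) = x^4 + 2x³ + x² - 4x - 4.
The constant term is T(0) = -4.

-4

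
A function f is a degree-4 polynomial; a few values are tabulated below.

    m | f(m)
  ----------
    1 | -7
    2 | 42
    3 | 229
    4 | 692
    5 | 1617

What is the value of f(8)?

9744

Write f(m) = am^4 + bm³ + cm² + dm + e; the 5 given values yield a linear system in the 5 coefficients.
Solving, f(m) = 2m^4 + 3m³ + m² - 5m - 8.
Then f(8) = 9744.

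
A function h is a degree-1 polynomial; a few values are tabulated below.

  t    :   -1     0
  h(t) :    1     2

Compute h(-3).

-1

Write h(t) = at + b; the 2 given values yield a linear system in the 2 coefficients.
Solving, h(t) = t + 2.
Then h(-3) = -1.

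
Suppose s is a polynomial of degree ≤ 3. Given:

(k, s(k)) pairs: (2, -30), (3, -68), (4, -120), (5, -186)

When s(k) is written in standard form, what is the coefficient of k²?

-7

Write s(k) = ak³ + bk² + ck + d; the 4 given values yield a linear system in the 4 coefficients.
Solving, the leading coefficient vanishes, and s(k) = -7k² - 3k + 4.
The coefficient of k² is -7.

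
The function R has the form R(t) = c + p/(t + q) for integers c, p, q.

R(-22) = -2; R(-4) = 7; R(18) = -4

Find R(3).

(R(t) − c)(t + q) = p for each data point; the three points give a linear system in c and q, then p follows.
Solving: c = -3, q = 2, p = -20, so R(t) = -3 − 20/(t + 2).
Then R(3) = -3 − 20/5 = -7.

-7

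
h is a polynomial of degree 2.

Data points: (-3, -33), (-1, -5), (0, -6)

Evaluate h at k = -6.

Write h(k) = ak² + bk + c; the 3 given values yield a linear system in the 3 coefficients.
Solving, h(k) = -5k² - 6k - 6.
Then h(-6) = -150.

-150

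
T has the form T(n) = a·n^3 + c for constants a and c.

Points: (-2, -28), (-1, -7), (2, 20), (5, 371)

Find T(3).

77

From T(-2) = -28 and T(-1) = -7: -8a + c = -28 and -1a + c = -7.
Subtracting: 7a = 21, so a = 3; then c = -28 − 3·(-8) = -4.
So T(n) = 3n³ − 4, and T(3) = 77.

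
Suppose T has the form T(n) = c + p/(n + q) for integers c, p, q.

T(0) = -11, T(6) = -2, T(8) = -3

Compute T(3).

(T(n) − c)(n + q) = p for each data point; the three points give a linear system in c and q, then p follows.
Solving: c = -5, q = -2, p = 12, so T(n) = -5 + 12/(n − 2).
Then T(3) = -5 + 12/1 = 7.

7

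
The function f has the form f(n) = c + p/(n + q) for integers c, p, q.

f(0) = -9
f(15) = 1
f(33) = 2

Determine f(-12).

7

(f(n) − c)(n + q) = p for each data point; the three points give a linear system in c and q, then p follows.
Solving: c = 3, q = 3, p = -36, so f(n) = 3 − 36/(n + 3).
Then f(-12) = 3 − 36/(-9) = 7.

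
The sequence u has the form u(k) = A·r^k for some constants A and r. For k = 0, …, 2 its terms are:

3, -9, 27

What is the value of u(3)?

-81

Consecutive ratio: -9/3 = -3, and 27/(-9) = -3, so r = -3.
Then A·(-3)^0 = 3 gives A = 3, and u(k) = 3·(-3)^k.
u(3) = 3·(-3)^3 = -81.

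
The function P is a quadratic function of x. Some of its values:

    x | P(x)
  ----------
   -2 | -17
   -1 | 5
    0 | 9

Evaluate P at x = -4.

Write P(x) = ax² + bx + c; the 3 given values yield a linear system in the 3 coefficients.
Solving, P(x) = -9x² - 5x + 9.
Then P(-4) = -115.

-115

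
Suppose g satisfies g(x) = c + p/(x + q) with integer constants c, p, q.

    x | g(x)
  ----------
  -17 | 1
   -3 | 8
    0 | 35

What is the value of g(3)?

-19

(g(x) − c)(x + q) = p for each data point; the three points give a linear system in c and q, then p follows.
Solving: c = -1, q = -1, p = -36, so g(x) = -1 − 36/(x − 1).
Then g(3) = -1 − 36/2 = -19.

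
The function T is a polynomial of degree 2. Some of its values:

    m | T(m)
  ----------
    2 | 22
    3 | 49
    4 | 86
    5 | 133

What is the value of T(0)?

-2

First differences: 27, 37, 47. Second differences: 10, 10.
Level-2 differences are constant, so T has degree 2.
Fitting a degree-2 polynomial gives T(m) = 5m² + 2m - 2.
Then T(0) = -2.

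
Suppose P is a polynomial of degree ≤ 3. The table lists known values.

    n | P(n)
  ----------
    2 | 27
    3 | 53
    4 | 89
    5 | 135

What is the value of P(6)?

First differences: 26, 36, 46. Second differences: 10, 10.
Level-2 differences are constant, so P has degree 2.
Extending the table by one column gives the next first difference 56, so P(6) = 135 + 56 = 191.

191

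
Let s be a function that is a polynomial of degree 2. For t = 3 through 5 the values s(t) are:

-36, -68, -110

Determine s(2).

-14

Write s(t) = at² + bt + c; the 3 given values yield a linear system in the 3 coefficients.
Solving, s(t) = -5t² + 3t.
Then s(2) = -14.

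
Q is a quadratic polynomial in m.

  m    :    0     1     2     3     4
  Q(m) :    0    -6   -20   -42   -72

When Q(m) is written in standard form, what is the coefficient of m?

-2

Write Q(m) = am² + bm + c; the 5 given values yield a linear system in the 3 coefficients.
Solving, Q(m) = -4m² - 2m.
The coefficient of m is -2.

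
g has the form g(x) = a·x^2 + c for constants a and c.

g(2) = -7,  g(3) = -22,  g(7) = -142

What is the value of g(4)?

-43

From g(2) = -7 and g(3) = -22: 4a + c = -7 and 9a + c = -22.
Subtracting: 5a = -15, so a = -3; then c = -7 − (-3)·4 = 5.
So g(x) = -3x² + 5, and g(4) = -43.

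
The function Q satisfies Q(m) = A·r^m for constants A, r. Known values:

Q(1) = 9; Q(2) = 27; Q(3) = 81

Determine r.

Consecutive ratio: 27/9 = 3, and 81/27 = 3, so r = 3.
Then A·3^1 = 9 gives A = 3, and Q(m) = 3·3^m.

3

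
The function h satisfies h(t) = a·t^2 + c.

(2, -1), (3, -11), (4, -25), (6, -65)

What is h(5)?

-43

From h(2) = -1 and h(3) = -11: 4a + c = -1 and 9a + c = -11.
Subtracting: 5a = -10, so a = -2; then c = -1 − (-2)·4 = 7.
So h(t) = -2t² + 7, and h(5) = -43.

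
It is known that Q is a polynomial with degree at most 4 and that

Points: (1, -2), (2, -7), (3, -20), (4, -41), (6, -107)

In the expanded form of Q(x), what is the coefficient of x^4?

0

Write Q(x) = ax^4 + bx³ + cx² + dx + e; the 5 given values yield a linear system in the 5 coefficients.
Solving, the top 2 coefficients vanish, and Q(x) = -4x² + 7x - 5.
The coefficient of x^4 is 0.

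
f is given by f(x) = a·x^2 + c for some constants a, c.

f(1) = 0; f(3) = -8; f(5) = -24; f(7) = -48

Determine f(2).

-3

From f(1) = 0 and f(3) = -8: 1a + c = 0 and 9a + c = -8.
Subtracting: 8a = -8, so a = -1; then c = 0 − (-1)·1 = 1.
So f(x) = -1x² + 1, and f(2) = -3.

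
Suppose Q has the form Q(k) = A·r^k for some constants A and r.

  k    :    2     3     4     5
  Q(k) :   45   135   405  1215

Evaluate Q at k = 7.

10935

Consecutive ratio: 135/45 = 3, and 405/135 = 3, so r = 3.
Then A·3^2 = 45 gives A = 5, and Q(k) = 5·3^k.
Q(7) = 5·3^7 = 10935.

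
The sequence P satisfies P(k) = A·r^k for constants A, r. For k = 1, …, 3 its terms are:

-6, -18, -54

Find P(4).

-162

Consecutive ratio: -18/(-6) = 3, and -54/(-18) = 3, so r = 3.
Then A·3^1 = -6 gives A = -2, and P(k) = -2·3^k.
P(4) = -2·3^4 = -162.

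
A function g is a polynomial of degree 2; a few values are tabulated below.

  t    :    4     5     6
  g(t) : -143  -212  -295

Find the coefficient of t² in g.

-7

Write g(t) = at² + bt + c; the 3 given values yield a linear system in the 3 coefficients.
Solving, g(t) = -7t² - 6t - 7.
The coefficient of t² is -7.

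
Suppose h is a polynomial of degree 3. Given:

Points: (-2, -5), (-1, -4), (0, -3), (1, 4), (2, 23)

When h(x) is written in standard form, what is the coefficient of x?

First differences: 1, 1, 7, 19. Second differences: 0, 6, 12. Third differences: 6, 6.
Level-3 differences are constant, so h has degree 3.
Fitting a degree-3 polynomial gives h(x) = x³ + 3x² + 3x - 3.
The coefficient of x is 3.

3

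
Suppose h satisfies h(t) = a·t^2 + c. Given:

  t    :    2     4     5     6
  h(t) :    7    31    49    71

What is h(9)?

161

From h(2) = 7 and h(4) = 31: 4a + c = 7 and 16a + c = 31.
Subtracting: 12a = 24, so a = 2; then c = 7 − 2·4 = -1.
So h(t) = 2t² − 1, and h(9) = 161.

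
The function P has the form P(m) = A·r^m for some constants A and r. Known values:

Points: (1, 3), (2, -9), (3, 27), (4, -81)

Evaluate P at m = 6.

-729

Consecutive ratio: -9/3 = -3, and 27/(-9) = -3, so r = -3.
Then A·(-3)^1 = 3 gives A = -1, and P(m) = -1·(-3)^m.
P(6) = -1·(-3)^6 = -729.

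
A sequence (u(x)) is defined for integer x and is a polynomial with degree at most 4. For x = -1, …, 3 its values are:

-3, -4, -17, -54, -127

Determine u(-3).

11

First differences: -1, -13, -37, -73. Second differences: -12, -24, -36. Third differences: -12, -12.
Level-3 differences are constant, so u has degree 3.
Fitting a degree-3 polynomial gives u(x) = -2x³ - 6x² - 5x - 4.
Then u(-3) = 11.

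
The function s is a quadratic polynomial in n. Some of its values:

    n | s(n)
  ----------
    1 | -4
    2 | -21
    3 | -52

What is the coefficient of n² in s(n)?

-7

Write s(n) = an² + bn + c; the 3 given values yield a linear system in the 3 coefficients.
Solving, s(n) = -7n² + 4n - 1.
The coefficient of n² is -7.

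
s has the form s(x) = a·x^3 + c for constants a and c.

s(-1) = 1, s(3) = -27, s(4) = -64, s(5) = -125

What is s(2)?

From s(-1) = 1 and s(3) = -27: -1a + c = 1 and 27a + c = -27.
Subtracting: 28a = -28, so a = -1; then c = 1 − (-1)·(-1) = 0.
So s(x) = -1x³ + 0, and s(2) = -8.

-8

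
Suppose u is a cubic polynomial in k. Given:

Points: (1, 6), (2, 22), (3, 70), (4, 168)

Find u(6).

586

Write u(k) = ak³ + bk² + ck + d; the 4 given values yield a linear system in the 4 coefficients.
Solving, u(k) = 3k³ - 2k² + k + 4.
Then u(6) = 586.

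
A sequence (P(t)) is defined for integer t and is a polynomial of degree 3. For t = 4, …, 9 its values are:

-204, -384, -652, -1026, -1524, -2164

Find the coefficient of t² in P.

1

First differences: -180, -268, -374, -498, -640. Second differences: -88, -106, -124, -142. Third differences: -18, -18, -18.
Level-3 differences are constant, so P has degree 3.
Fitting a degree-3 polynomial gives P(t) = -3t³ + t² - 6t - 4.
The coefficient of t² is 1.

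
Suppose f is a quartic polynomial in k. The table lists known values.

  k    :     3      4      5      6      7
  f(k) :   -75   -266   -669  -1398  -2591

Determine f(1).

7

Write f(k) = ak^4 + bk³ + ck² + dk + e; the 5 given values yield a linear system in the 5 coefficients.
Solving, f(k) = -k^4 - k³ + 3k² + 6.
Then f(1) = 7.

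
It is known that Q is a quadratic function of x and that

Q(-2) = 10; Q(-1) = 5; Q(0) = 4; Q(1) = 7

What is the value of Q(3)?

25

Write Q(x) = ax² + bx + c; the 4 given values yield a linear system in the 3 coefficients.
Solving, Q(x) = 2x² + x + 4.
Then Q(3) = 25.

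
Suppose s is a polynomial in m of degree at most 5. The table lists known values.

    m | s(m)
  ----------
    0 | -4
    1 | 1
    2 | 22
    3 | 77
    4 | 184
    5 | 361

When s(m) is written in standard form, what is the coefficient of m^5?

0

First differences: 5, 21, 55, 107, 177. Second differences: 16, 34, 52, 70. Third differences: 18, 18, 18.
Level-3 differences are constant, so s has degree 3.
Fitting a degree-3 polynomial gives s(m) = 3m³ - m² + 3m - 4.
The coefficient of m^5 is 0.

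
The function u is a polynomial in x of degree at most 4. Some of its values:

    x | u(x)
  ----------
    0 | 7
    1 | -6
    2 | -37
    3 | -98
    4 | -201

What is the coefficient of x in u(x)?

-8

First differences: -13, -31, -61, -103. Second differences: -18, -30, -42. Third differences: -12, -12.
Level-3 differences are constant, so u has degree 3.
Fitting a degree-3 polynomial gives u(x) = -2x³ - 3x² - 8x + 7.
The coefficient of x is -8.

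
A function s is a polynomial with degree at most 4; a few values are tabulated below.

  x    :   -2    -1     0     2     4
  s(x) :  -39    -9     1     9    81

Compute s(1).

3

Write s(x) = ax^4 + bx³ + cx² + dx + e; the 5 given values yield a linear system in the 5 coefficients.
Solving, the leading coefficient vanishes, and s(x) = 2x³ - 4x² + 4x + 1.
Then s(1) = 3.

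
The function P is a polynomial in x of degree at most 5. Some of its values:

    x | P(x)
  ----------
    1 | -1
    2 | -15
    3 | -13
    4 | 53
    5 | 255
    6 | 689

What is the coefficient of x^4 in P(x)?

Write P(x) = ax^5 + bx^4 + cx³ + dx² + ex + p; the 6 given values yield a linear system in the 6 coefficients.
Solving, the leading coefficient vanishes, and P(x) = x^4 - 2x³ - 5x² + 5.
The coefficient of x^4 is 1.

1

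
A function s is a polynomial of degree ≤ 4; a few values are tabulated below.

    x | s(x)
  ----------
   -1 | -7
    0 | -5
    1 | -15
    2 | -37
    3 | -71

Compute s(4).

First differences: 2, -10, -22, -34. Second differences: -12, -12, -12.
Level-2 differences are constant, so s has degree 2.
Fitting a degree-2 polynomial gives s(x) = -6x² - 4x - 5.
Then s(4) = -117.

-117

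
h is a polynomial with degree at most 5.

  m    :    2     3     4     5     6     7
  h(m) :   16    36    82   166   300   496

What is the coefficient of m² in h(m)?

First differences: 20, 46, 84, 134, 196. Second differences: 26, 38, 50, 62. Third differences: 12, 12, 12.
Level-3 differences are constant, so h has degree 3.
Fitting a degree-3 polynomial gives h(m) = 2m³ - 5m² + 7m + 6.
The coefficient of m² is -5.

-5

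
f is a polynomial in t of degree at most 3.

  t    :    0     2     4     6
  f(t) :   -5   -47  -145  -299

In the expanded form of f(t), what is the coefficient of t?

Write f(t) = at³ + bt² + ct + d; the 4 given values yield a linear system in the 4 coefficients.
Solving, the leading coefficient vanishes, and f(t) = -7t² - 7t - 5.
The coefficient of t is -7.

-7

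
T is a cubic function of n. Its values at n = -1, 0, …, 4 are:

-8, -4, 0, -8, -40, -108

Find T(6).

-400

First differences: 4, 4, -8, -32, -68. Second differences: 0, -12, -24, -36. Third differences: -12, -12, -12.
Level-3 differences are constant, so T has degree 3.
Fitting a degree-3 polynomial gives T(n) = -2n³ + 6n - 4.
Then T(6) = -400.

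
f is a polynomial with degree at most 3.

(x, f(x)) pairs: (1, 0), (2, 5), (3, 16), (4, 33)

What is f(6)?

First differences: 5, 11, 17. Second differences: 6, 6.
Level-2 differences are constant, so f has degree 2.
Fitting a degree-2 polynomial gives f(x) = 3x² - 4x + 1.
Then f(6) = 85.

85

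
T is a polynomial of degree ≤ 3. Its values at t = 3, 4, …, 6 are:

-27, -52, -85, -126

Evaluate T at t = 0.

0

First differences: -25, -33, -41. Second differences: -8, -8.
Level-2 differences are constant, so T has degree 2.
Fitting a degree-2 polynomial gives T(t) = -4t² + 3t.
Then T(0) = 0.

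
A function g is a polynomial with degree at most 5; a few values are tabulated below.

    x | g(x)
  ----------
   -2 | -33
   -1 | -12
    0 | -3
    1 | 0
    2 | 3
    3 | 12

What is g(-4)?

First differences: 21, 9, 3, 3, 9. Second differences: -12, -6, 0, 6. Third differences: 6, 6, 6.
Level-3 differences are constant, so g has degree 3.
Fitting a degree-3 polynomial gives g(x) = x³ - 3x² + 5x - 3.
Then g(-4) = -135.

-135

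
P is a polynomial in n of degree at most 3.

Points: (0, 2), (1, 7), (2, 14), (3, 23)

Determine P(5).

47

First differences: 5, 7, 9. Second differences: 2, 2.
Level-2 differences are constant, so P has degree 2.
Fitting a degree-2 polynomial gives P(n) = n² + 4n + 2.
Then P(5) = 47.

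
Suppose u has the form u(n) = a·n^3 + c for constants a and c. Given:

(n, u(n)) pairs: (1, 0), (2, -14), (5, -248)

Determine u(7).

-684

From u(1) = 0 and u(2) = -14: 1a + c = 0 and 8a + c = -14.
Subtracting: 7a = -14, so a = -2; then c = 0 − (-2)·1 = 2.
So u(n) = -2n³ + 2, and u(7) = -684.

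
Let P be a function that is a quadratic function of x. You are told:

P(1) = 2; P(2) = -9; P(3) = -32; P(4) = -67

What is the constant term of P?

1

First differences: -11, -23, -35. Second differences: -12, -12.
Level-2 differences are constant, so P has degree 2.
Fitting a degree-2 polynomial gives P(x) = -6x² + 7x + 1.
The constant term is P(0) = 1.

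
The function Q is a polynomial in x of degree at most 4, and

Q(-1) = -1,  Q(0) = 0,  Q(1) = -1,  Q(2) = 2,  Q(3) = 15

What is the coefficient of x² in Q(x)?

Write Q(x) = ax^4 + bx³ + cx² + dx + e; the 5 given values yield a linear system in the 5 coefficients.
Solving, the leading coefficient vanishes, and Q(x) = x³ - x² - x.
The coefficient of x² is -1.

-1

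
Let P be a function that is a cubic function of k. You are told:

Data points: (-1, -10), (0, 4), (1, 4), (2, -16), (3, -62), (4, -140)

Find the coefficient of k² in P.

Write P(k) = ak³ + bk² + ck + d; the 6 given values yield a linear system in the 4 coefficients.
Solving, P(k) = -k³ - 7k² + 8k + 4.
The coefficient of k² is -7.

-7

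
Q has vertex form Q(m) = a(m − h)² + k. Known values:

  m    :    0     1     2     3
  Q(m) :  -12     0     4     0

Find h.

First differences 12, 4, -4; second difference -8 = 2a, so a = -4.
Expanding, the m-coefficient is −2ah = 8h; matching it to the data gives h = 2, and then k = 4.
So Q(m) = -4(m − 2)² + 4.
Hence h = 2.

2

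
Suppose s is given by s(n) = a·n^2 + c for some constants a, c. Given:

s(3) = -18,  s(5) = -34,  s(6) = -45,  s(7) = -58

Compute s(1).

From s(3) = -18 and s(5) = -34: 9a + c = -18 and 25a + c = -34.
Subtracting: 16a = -16, so a = -1; then c = -18 − (-1)·9 = -9.
So s(n) = -1n² − 9, and s(1) = -10.

-10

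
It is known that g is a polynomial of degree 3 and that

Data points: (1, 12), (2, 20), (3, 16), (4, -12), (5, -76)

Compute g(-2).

36

First differences: 8, -4, -28, -64. Second differences: -12, -24, -36. Third differences: -12, -12.
Level-3 differences are constant, so g has degree 3.
Fitting a degree-3 polynomial gives g(m) = -2m³ + 6m² + 4m + 4.
Then g(-2) = 36.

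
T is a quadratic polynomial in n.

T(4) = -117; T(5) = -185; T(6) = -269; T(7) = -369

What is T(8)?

First differences: -68, -84, -100. Second differences: -16, -16.
Level-2 differences are constant, so T has degree 2.
Fitting a degree-2 polynomial gives T(n) = -8n² + 4n - 5.
Then T(8) = -485.

-485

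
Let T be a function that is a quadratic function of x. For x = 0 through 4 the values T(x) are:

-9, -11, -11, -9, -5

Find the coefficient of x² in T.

1

Write T(x) = ax² + bx + c; the 5 given values yield a linear system in the 3 coefficients.
Solving, T(x) = x² - 3x - 9.
The coefficient of x² is 1.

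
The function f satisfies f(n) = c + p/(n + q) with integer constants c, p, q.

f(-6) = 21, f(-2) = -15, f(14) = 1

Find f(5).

(f(n) − c)(n + q) = p for each data point; the three points give a linear system in c and q, then p follows.
Solving: c = 3, q = 4, p = -36, so f(n) = 3 − 36/(n + 4).
Then f(5) = 3 − 36/9 = -1.

-1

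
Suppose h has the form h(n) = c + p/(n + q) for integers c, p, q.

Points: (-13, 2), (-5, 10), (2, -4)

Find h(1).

-5

(h(n) − c)(n + q) = p for each data point; the three points give a linear system in c and q, then p follows.
Solving: c = 0, q = 3, p = -20, so h(n) = -20/(n + 3).
Then h(1) = 0 − 20/4 = -5.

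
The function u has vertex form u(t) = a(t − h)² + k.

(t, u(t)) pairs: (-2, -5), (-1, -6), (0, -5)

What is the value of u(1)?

-2

First differences -1, 1; second difference 2 = 2a, so a = 1.
Expanding, the t-coefficient is −2ah = -2h; matching it to the data gives h = -1, and then k = -6.
So u(t) = 1(t + 1)² − 6.
u(1) = 1·2² − 6 = -2.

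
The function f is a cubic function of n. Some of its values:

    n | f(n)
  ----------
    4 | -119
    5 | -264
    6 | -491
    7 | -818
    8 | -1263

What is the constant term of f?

First differences: -145, -227, -327, -445. Second differences: -82, -100, -118. Third differences: -18, -18.
Level-3 differences are constant, so f has degree 3.
Fitting a degree-3 polynomial gives f(n) = -3n³ + 4n² + 2n + 1.
The constant term is f(0) = 1.

1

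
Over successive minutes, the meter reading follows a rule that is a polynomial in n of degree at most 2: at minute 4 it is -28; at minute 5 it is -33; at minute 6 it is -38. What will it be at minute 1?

-13

Write the value at n as Q(n).
First differences: -5, -5.
Level-1 differences are constant, so Q has degree 1.
Fitting a degree-1 polynomial gives Q(n) = -5n - 8.
Then Q(1) = -13.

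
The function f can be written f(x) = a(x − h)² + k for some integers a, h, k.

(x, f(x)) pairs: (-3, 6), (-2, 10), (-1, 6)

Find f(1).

-26

First differences 4, -4; second difference -8 = 2a, so a = -4.
Expanding, the x-coefficient is −2ah = 8h; matching it to the data gives h = -2, and then k = 10.
So f(x) = -4(x + 2)² + 10.
f(1) = -4·3² + 10 = -26.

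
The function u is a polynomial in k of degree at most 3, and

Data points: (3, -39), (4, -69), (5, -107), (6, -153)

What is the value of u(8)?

-269

First differences: -30, -38, -46. Second differences: -8, -8.
Level-2 differences are constant, so u has degree 2.
Fitting a degree-2 polynomial gives u(k) = -4k² - 2k + 3.
Then u(8) = -269.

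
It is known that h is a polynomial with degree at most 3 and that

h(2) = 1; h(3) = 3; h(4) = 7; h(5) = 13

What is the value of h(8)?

43

Write h(x) = ax³ + bx² + cx + d; the 4 given values yield a linear system in the 4 coefficients.
Solving, the leading coefficient vanishes, and h(x) = x² - 3x + 3.
Then h(8) = 43.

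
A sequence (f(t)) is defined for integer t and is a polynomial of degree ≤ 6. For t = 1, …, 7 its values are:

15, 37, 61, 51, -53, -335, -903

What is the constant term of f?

First differences: 22, 24, -10, -104, -282, -568. Second differences: 2, -34, -94, -178, -286. Third differences: -36, -60, -84, -108. Fourth differences: -24, -24, -24.
Level-4 differences are constant, so f has degree 4.
Fitting a degree-4 polynomial gives f(t) = -t^4 + 4t³ + 2t² + 3t + 7.
The constant term is f(0) = 7.

7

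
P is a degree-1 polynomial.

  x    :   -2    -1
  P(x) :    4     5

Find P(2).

8

Write P(x) = ax + b; the 2 given values yield a linear system in the 2 coefficients.
Solving, P(x) = x + 6.
Then P(2) = 8.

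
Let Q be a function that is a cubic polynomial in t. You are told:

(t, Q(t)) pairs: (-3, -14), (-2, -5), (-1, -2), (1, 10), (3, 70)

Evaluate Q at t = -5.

-74

Write Q(t) = at³ + bt² + ct + d; the 5 given values yield a linear system in the 4 coefficients.
Solving, Q(t) = t³ + 3t² + 5t + 1.
Then Q(-5) = -74.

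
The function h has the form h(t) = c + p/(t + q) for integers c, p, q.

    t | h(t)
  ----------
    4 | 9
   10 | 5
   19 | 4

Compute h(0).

(h(t) − c)(t + q) = p for each data point; the three points give a linear system in c and q, then p follows.
Solving: c = 3, q = -1, p = 18, so h(t) = 3 + 18/(t − 1).
Then h(0) = 3 + 18/(-1) = -15.

-15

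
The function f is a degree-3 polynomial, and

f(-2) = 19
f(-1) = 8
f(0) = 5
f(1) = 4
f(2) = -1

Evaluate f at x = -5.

160

Write f(x) = ax³ + bx² + cx + d; the 5 given values yield a linear system in the 4 coefficients.
Solving, f(x) = -x³ + x² - x + 5.
Then f(-5) = 160.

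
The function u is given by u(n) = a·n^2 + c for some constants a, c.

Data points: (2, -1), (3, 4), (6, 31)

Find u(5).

20

From u(2) = -1 and u(3) = 4: 4a + c = -1 and 9a + c = 4.
Subtracting: 5a = 5, so a = 1; then c = -1 − 1·4 = -5.
So u(n) = 1n² − 5, and u(5) = 20.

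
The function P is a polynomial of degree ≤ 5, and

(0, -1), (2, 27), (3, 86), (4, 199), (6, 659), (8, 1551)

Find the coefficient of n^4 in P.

0

Write P(n) = an^5 + bn^4 + cn³ + dn² + en + p; the 6 given values yield a linear system in the 6 coefficients.
Solving, the top 2 coefficients vanish, and P(n) = 3n³ + 2n - 1.
The coefficient of n^4 is 0.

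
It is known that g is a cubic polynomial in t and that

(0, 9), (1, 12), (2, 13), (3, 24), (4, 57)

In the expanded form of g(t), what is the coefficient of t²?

-7

First differences: 3, 1, 11, 33. Second differences: -2, 10, 22. Third differences: 12, 12.
Level-3 differences are constant, so g has degree 3.
Fitting a degree-3 polynomial gives g(t) = 2t³ - 7t² + 8t + 9.
The coefficient of t² is -7.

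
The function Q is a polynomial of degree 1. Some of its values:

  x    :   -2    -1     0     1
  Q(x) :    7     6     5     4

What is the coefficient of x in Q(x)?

First differences: -1, -1, -1.
Level-1 differences are constant, so Q has degree 1.
Fitting a degree-1 polynomial gives Q(x) = -x + 5.
The coefficient of x is -1.

-1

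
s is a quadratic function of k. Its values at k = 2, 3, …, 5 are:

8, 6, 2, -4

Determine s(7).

-22

First differences: -2, -4, -6. Second differences: -2, -2.
Level-2 differences are constant, so s has degree 2.
Fitting a degree-2 polynomial gives s(k) = -k² + 3k + 6.
Then s(7) = -22.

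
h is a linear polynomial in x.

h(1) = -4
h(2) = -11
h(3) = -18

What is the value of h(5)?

-32

Write h(x) = ax + b; the 3 given values yield a linear system in the 2 coefficients.
Solving, h(x) = -7x + 3.
Then h(5) = -32.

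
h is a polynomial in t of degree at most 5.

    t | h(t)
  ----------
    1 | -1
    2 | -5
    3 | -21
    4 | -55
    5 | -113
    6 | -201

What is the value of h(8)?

First differences: -4, -16, -34, -58, -88. Second differences: -12, -18, -24, -30. Third differences: -6, -6, -6.
Level-3 differences are constant, so h has degree 3.
Fitting a degree-3 polynomial gives h(t) = -t³ + 3t - 3.
Then h(8) = -491.

-491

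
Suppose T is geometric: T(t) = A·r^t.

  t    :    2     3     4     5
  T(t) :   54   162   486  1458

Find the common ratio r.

Consecutive ratio: 162/54 = 3, and 486/162 = 3, so r = 3.
Then A·3^2 = 54 gives A = 6, and T(t) = 6·3^t.

3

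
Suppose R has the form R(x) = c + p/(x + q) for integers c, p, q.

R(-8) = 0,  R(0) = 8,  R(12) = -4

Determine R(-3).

2

(R(x) − c)(x + q) = p for each data point; the three points give a linear system in c and q, then p follows.
Solving: c = -2, q = -2, p = -20, so R(x) = -2 − 20/(x − 2).
Then R(-3) = -2 − 20/(-5) = 2.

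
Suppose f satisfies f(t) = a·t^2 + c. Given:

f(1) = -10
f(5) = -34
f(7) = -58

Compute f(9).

From f(1) = -10 and f(5) = -34: 1a + c = -10 and 25a + c = -34.
Subtracting: 24a = -24, so a = -1; then c = -10 − (-1)·1 = -9.
So f(t) = -1t² − 9, and f(9) = -90.

-90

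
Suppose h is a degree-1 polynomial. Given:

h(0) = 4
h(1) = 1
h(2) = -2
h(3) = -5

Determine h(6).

Write h(k) = ak + b; the 4 given values yield a linear system in the 2 coefficients.
Solving, h(k) = -3k + 4.
Then h(6) = -14.

-14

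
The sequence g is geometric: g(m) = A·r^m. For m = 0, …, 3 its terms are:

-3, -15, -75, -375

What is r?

Consecutive ratio: -15/(-3) = 5, and -75/(-15) = 5, so r = 5.
Then A·5^0 = -3 gives A = -3, and g(m) = -3·5^m.

5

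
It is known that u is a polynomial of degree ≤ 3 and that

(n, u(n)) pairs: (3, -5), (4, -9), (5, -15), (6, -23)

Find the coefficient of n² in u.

First differences: -4, -6, -8. Second differences: -2, -2.
Level-2 differences are constant, so u has degree 2.
Fitting a degree-2 polynomial gives u(n) = -n² + 3n - 5.
The coefficient of n² is -1.

-1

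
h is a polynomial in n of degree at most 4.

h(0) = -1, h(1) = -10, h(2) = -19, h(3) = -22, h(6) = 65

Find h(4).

Write h(n) = an^4 + bn³ + cn² + dn + e; the 5 given values yield a linear system in the 5 coefficients.
Solving, the leading coefficient vanishes, and h(n) = n³ - 3n² - 7n - 1.
Then h(4) = -13.

-13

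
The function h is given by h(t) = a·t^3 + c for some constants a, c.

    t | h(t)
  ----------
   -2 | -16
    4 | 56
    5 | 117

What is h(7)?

From h(-2) = -16 and h(4) = 56: -8a + c = -16 and 64a + c = 56.
Subtracting: 72a = 72, so a = 1; then c = -16 − 1·(-8) = -8.
So h(t) = 1t³ − 8, and h(7) = 335.

335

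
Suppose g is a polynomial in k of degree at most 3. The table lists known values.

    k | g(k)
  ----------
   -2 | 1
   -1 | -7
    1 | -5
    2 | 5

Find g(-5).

61

Write g(k) = ak³ + bk² + ck + d; the 4 given values yield a linear system in the 4 coefficients.
Solving, the leading coefficient vanishes, and g(k) = 3k² + k - 9.
Then g(-5) = 61.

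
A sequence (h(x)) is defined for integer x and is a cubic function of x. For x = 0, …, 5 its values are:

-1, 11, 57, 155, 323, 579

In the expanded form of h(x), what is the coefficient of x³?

3

First differences: 12, 46, 98, 168, 256. Second differences: 34, 52, 70, 88. Third differences: 18, 18, 18.
Level-3 differences are constant, so h has degree 3.
Fitting a degree-3 polynomial gives h(x) = 3x³ + 8x² + x - 1.
The coefficient of x³ is 3.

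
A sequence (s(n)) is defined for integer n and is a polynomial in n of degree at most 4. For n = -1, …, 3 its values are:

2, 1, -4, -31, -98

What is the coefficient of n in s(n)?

First differences: -1, -5, -27, -67. Second differences: -4, -22, -40. Third differences: -18, -18.
Level-3 differences are constant, so s has degree 3.
Fitting a degree-3 polynomial gives s(n) = -3n³ - 2n² + 1.
The coefficient of n is 0.

0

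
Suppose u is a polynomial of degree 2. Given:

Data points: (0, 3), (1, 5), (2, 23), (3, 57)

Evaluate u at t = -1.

First differences: 2, 18, 34. Second differences: 16, 16.
Level-2 differences are constant, so u has degree 2.
Fitting a degree-2 polynomial gives u(t) = 8t² - 6t + 3.
Then u(-1) = 17.

17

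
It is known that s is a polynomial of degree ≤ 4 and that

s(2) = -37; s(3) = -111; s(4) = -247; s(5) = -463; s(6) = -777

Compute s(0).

Write s(x) = ax^4 + bx³ + cx² + dx + e; the 5 given values yield a linear system in the 5 coefficients.
Solving, the leading coefficient vanishes, and s(x) = -3x³ - 4x² + 3x - 3.
Then s(0) = -3.

-3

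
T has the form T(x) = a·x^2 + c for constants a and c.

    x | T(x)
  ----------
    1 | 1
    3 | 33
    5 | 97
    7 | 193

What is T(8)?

253

From T(1) = 1 and T(3) = 33: 1a + c = 1 and 9a + c = 33.
Subtracting: 8a = 32, so a = 4; then c = 1 − 4·1 = -3.
So T(x) = 4x² − 3, and T(8) = 253.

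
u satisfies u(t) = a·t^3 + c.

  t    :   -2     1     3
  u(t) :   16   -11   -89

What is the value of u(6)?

From u(-2) = 16 and u(1) = -11: -8a + c = 16 and 1a + c = -11.
Subtracting: 9a = -27, so a = -3; then c = 16 − (-3)·(-8) = -8.
So u(t) = -3t³ − 8, and u(6) = -656.

-656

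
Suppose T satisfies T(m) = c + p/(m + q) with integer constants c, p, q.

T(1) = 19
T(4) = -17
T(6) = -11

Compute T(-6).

-2

(T(m) − c)(m + q) = p for each data point; the three points give a linear system in c and q, then p follows.
Solving: c = -5, q = -2, p = -24, so T(m) = -5 − 24/(m − 2).
Then T(-6) = -5 − 24/(-8) = -2.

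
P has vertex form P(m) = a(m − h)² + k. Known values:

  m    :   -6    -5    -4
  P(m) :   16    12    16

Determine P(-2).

48

First differences -4, 4; second difference 8 = 2a, so a = 4.
Expanding, the m-coefficient is −2ah = -8h; matching it to the data gives h = -5, and then k = 12.
So P(m) = 4(m + 5)² + 12.
P(-2) = 4·3² + 12 = 48.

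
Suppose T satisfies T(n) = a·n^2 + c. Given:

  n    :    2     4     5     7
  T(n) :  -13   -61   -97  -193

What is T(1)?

-1

From T(2) = -13 and T(4) = -61: 4a + c = -13 and 16a + c = -61.
Subtracting: 12a = -48, so a = -4; then c = -13 − (-4)·4 = 3.
So T(n) = -4n² + 3, and T(1) = -1.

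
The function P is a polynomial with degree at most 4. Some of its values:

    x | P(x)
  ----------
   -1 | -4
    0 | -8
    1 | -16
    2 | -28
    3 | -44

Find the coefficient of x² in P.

-2

First differences: -4, -8, -12, -16. Second differences: -4, -4, -4.
Level-2 differences are constant, so P has degree 2.
Fitting a degree-2 polynomial gives P(x) = -2x² - 6x - 8.
The coefficient of x² is -2.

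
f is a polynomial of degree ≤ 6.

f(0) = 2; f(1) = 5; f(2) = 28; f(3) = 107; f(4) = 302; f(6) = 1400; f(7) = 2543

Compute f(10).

Write f(m) = am^6 + bm^5 + cm^4 + dm³ + em² + pm + q; the 7 given values yield a linear system in the 7 coefficients.
Solving, the top 2 coefficients vanish, and f(m) = m^4 + 3m² - m + 2.
Then f(10) = 10292.

10292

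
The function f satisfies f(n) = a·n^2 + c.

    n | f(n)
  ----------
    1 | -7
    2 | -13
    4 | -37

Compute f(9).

-167

From f(1) = -7 and f(2) = -13: 1a + c = -7 and 4a + c = -13.
Subtracting: 3a = -6, so a = -2; then c = -7 − (-2)·1 = -5.
So f(n) = -2n² − 5, and f(9) = -167.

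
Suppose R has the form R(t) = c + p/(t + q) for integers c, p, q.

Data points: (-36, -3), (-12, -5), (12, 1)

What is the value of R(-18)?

(R(t) − c)(t + q) = p for each data point; the three points give a linear system in c and q, then p follows.
Solving: c = -2, q = 0, p = 36, so R(t) = -2 + 36/(t + 0).
Then R(-18) = -2 + 36/(-18) = -4.

-4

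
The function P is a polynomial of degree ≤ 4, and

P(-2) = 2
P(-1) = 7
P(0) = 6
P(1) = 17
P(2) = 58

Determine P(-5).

First differences: 5, -1, 11, 41. Second differences: -6, 12, 30. Third differences: 18, 18.
Level-3 differences are constant, so P has degree 3.
Fitting a degree-3 polynomial gives P(m) = 3m³ + 6m² + 2m + 6.
Then P(-5) = -229.

-229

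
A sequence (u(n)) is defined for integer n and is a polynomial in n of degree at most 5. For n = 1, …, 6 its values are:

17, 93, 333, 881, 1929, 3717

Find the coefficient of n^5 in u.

Write u(n) = an^5 + bn^4 + cn³ + dn² + en + p; the 6 given values yield a linear system in the 6 coefficients.
Solving, the leading coefficient vanishes, and u(n) = 2n^4 + 4n³ + 8n² - 6n + 9.
The coefficient of n^5 is 0.

0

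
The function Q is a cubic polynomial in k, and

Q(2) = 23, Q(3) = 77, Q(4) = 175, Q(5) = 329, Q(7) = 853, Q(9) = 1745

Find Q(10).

2359

Write Q(k) = ak³ + bk² + ck + d; the 6 given values yield a linear system in the 4 coefficients.
Solving, Q(k) = 2k³ + 4k² - 4k - 1.
Then Q(10) = 2359.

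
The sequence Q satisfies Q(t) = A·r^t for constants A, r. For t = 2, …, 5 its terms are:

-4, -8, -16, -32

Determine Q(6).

-64

Consecutive ratio: -8/(-4) = 2, and -16/(-8) = 2, so r = 2.
Then A·2^2 = -4 gives A = -1, and Q(t) = -1·2^t.
Q(6) = -1·2^6 = -64.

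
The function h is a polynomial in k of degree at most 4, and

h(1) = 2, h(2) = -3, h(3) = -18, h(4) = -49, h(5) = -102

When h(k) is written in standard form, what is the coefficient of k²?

First differences: -5, -15, -31, -53. Second differences: -10, -16, -22. Third differences: -6, -6.
Level-3 differences are constant, so h has degree 3.
Fitting a degree-3 polynomial gives h(k) = -k³ + k² - k + 3.
The coefficient of k² is 1.

1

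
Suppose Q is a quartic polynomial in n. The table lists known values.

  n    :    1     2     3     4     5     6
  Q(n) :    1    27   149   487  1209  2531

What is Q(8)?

First differences: 26, 122, 338, 722, 1322. Second differences: 96, 216, 384, 600. Third differences: 120, 168, 216. Fourth differences: 48, 48.
Level-4 differences are constant, so Q has degree 4.
Fitting a degree-4 polynomial gives Q(n) = 2n^4 - 2n² + 2n - 1.
Then Q(8) = 8079.

8079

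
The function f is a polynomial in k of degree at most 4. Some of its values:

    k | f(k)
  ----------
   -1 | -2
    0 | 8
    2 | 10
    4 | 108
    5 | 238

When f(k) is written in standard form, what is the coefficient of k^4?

0

Write f(k) = ak^4 + bk³ + ck² + dk + e; the 5 given values yield a linear system in the 5 coefficients.
Solving, the leading coefficient vanishes, and f(k) = 3k³ - 6k² + k + 8.
The coefficient of k^4 is 0.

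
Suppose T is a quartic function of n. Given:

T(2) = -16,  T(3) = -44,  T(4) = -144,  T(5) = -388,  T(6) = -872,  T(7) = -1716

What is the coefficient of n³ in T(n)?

First differences: -28, -100, -244, -484, -844. Second differences: -72, -144, -240, -360. Third differences: -72, -96, -120. Fourth differences: -24, -24.
Level-4 differences are constant, so T has degree 4.
Fitting a degree-4 polynomial gives T(n) = -n^4 + 2n³ + n² - 6n - 8.
The coefficient of n³ is 2.

2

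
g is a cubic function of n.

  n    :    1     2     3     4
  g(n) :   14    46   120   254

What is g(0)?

6

Write g(n) = an³ + bn² + cn + d; the 4 given values yield a linear system in the 4 coefficients.
Solving, g(n) = 3n³ + 3n² + 2n + 6.
The constant term is g(0) = 6.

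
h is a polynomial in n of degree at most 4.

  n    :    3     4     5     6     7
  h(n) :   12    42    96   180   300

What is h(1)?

First differences: 30, 54, 84, 120. Second differences: 24, 30, 36. Third differences: 6, 6.
Level-3 differences are constant, so h has degree 3.
Fitting a degree-3 polynomial gives h(n) = n³ - 7n + 6.
Then h(1) = 0.

0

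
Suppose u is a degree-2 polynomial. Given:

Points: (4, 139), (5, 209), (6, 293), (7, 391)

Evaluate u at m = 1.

First differences: 70, 84, 98. Second differences: 14, 14.
Level-2 differences are constant, so u has degree 2.
Fitting a degree-2 polynomial gives u(m) = 7m² + 7m - 1.
Then u(1) = 13.

13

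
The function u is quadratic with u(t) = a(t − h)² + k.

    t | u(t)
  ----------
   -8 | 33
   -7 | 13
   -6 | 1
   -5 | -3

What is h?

-5

First differences -20, -12, -4; second difference 8 = 2a, so a = 4.
Expanding, the t-coefficient is −2ah = -8h; matching it to the data gives h = -5, and then k = -3.
So u(t) = 4(t + 5)² − 3.
Hence h = -5.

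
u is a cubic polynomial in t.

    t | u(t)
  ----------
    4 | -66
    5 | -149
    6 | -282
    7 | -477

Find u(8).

-746

Write u(t) = at³ + bt² + ct + d; the 4 given values yield a linear system in the 4 coefficients.
Solving, u(t) = -2t³ + 5t² - 6t + 6.
Then u(8) = -746.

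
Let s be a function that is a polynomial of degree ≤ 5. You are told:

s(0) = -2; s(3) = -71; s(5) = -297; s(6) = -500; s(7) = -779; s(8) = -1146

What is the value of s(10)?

-2192

Write s(t) = at^5 + bt^4 + ct³ + dt² + et + p; the 6 given values yield a linear system in the 6 coefficients.
Solving, the top 2 coefficients vanish, and s(t) = -2t³ - 2t² + t - 2.
Then s(10) = -2192.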